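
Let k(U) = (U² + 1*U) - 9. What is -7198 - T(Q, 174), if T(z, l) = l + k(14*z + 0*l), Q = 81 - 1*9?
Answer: -1024435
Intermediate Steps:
Q = 72 (Q = 81 - 9 = 72)
k(U) = -9 + U + U² (k(U) = (U² + U) - 9 = (U + U²) - 9 = -9 + U + U²)
T(z, l) = -9 + l + 14*z + 196*z² (T(z, l) = l + (-9 + (14*z + 0*l) + (14*z + 0*l)²) = l + (-9 + (14*z + 0) + (14*z + 0)²) = l + (-9 + 14*z + (14*z)²) = l + (-9 + 14*z + 196*z²) = -9 + l + 14*z + 196*z²)
-7198 - T(Q, 174) = -7198 - (-9 + 174 + 14*72 + 196*72²) = -7198 - (-9 + 174 + 1008 + 196*5184) = -7198 - (-9 + 174 + 1008 + 1016064) = -7198 - 1*1017237 = -7198 - 1017237 = -1024435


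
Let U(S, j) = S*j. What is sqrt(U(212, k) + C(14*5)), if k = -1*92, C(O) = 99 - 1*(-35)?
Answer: I*sqrt(19370) ≈ 139.18*I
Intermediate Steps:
C(O) = 134 (C(O) = 99 + 35 = 134)
k = -92
sqrt(U(212, k) + C(14*5)) = sqrt(212*(-92) + 134) = sqrt(-19504 + 134) = sqrt(-19370) = I*sqrt(19370)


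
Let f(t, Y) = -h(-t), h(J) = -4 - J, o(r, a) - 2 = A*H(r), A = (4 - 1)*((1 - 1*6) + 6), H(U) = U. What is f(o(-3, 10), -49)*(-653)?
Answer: -7183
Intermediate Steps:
A = 3 (A = 3*((1 - 6) + 6) = 3*(-5 + 6) = 3*1 = 3)
o(r, a) = 2 + 3*r
f(t, Y) = 4 - t (f(t, Y) = -(-4 - (-1)*t) = -(-4 + t) = 4 - t)
f(o(-3, 10), -49)*(-653) = (4 - (2 + 3*(-3)))*(-653) = (4 - (2 - 9))*(-653) = (4 - 1*(-7))*(-653) = (4 + 7)*(-653) = 11*(-653) = -7183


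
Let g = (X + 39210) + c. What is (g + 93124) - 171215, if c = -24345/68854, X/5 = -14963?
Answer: -7828448729/68854 ≈ -1.1370e+5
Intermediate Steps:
X = -74815 (X = 5*(-14963) = -74815)
c = -24345/68854 (c = -24345*1/68854 = -24345/68854 ≈ -0.35357)
g = -2451571015/68854 (g = (-74815 + 39210) - 24345/68854 = -35605 - 24345/68854 = -2451571015/68854 ≈ -35605.)
(g + 93124) - 171215 = (-2451571015/68854 + 93124) - 171215 = 3960388881/68854 - 171215 = -7828448729/68854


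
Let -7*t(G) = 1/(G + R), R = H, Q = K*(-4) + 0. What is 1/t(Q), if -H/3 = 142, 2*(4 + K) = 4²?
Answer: 3094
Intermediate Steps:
K = 4 (K = -4 + (½)*4² = -4 + (½)*16 = -4 + 8 = 4)
H = -426 (H = -3*142 = -426)
Q = -16 (Q = 4*(-4) + 0 = -16 + 0 = -16)
R = -426
t(G) = -1/(7*(-426 + G)) (t(G) = -1/(7*(G - 426)) = -1/(7*(-426 + G)))
1/t(Q) = 1/(-1/(-2982 + 7*(-16))) = 1/(-1/(-2982 - 112)) = 1/(-1/(-3094)) = 1/(-1*(-1/3094)) = 1/(1/3094) = 3094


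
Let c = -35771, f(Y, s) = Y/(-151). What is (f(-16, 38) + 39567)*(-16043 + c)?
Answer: -309569634262/151 ≈ -2.0501e+9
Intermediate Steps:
f(Y, s) = -Y/151 (f(Y, s) = Y*(-1/151) = -Y/151)
(f(-16, 38) + 39567)*(-16043 + c) = (-1/151*(-16) + 39567)*(-16043 - 35771) = (16/151 + 39567)*(-51814) = (5974633/151)*(-51814) = -309569634262/151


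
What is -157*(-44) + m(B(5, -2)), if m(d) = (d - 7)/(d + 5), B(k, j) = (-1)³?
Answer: 6906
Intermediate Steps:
B(k, j) = -1
m(d) = (-7 + d)/(5 + d)
-157*(-44) + m(B(5, -2)) = -157*(-44) + (-7 - 1)/(5 - 1) = 6908 - 8/4 = 6908 + (¼)*(-8) = 6908 - 2 = 6906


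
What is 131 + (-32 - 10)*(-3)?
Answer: 257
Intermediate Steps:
131 + (-32 - 10)*(-3) = 131 - 42*(-3) = 131 + 126 = 257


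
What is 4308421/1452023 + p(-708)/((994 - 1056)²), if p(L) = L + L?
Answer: 3626376439/1395394103 ≈ 2.5988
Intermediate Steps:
p(L) = 2*L
4308421/1452023 + p(-708)/((994 - 1056)²) = 4308421/1452023 + (2*(-708))/((994 - 1056)²) = 4308421*(1/1452023) - 1416/((-62)²) = 4308421/1452023 - 1416/3844 = 4308421/1452023 - 1416*1/3844 = 4308421/1452023 - 354/961 = 3626376439/1395394103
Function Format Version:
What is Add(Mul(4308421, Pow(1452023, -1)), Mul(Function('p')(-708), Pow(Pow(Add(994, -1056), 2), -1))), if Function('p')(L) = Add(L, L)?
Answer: Rational(3626376439, 1395394103) ≈ 2.5988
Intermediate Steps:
Function('p')(L) = Mul(2, L)
Add(Mul(4308421, Pow(1452023, -1)), Mul(Function('p')(-708), Pow(Pow(Add(994, -1056), 2), -1))) = Add(Mul(4308421, Pow(1452023, -1)), Mul(Mul(2, -708), Pow(Pow(Add(994, -1056), 2), -1))) = Add(Mul(4308421, Rational(1, 1452023)), Mul(-1416, Pow(Pow(-62, 2), -1))) = Add(Rational(4308421, 1452023), Mul(-1416, Pow(3844, -1))) = Add(Rational(4308421, 1452023), Mul(-1416, Rational(1, 3844))) = Add(Rational(4308421, 1452023), Rational(-354, 961)) = Rational(3626376439, 1395394103)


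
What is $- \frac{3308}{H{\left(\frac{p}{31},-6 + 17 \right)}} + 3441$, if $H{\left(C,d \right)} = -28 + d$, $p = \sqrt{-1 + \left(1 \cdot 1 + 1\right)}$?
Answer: $\frac{61805}{17} \approx 3635.6$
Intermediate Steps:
$p = 1$ ($p = \sqrt{-1 + \left(1 + 1\right)} = \sqrt{-1 + 2} = \sqrt{1} = 1$)
$- \frac{3308}{H{\left(\frac{p}{31},-6 + 17 \right)}} + 3441 = - \frac{3308}{-28 + \left(-6 + 17\right)} + 3441 = - \frac{3308}{-28 + 11} + 3441 = - \frac{3308}{-17} + 3441 = \left(-3308\right) \left(- \frac{1}{17}\right) + 3441 = \frac{3308}{17} + 3441 = \frac{61805}{17}$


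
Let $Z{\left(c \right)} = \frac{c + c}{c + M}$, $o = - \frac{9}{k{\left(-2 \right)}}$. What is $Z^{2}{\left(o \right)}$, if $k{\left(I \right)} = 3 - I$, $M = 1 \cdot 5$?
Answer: $\frac{81}{64} \approx 1.2656$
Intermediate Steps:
$M = 5$
$o = - \frac{9}{5}$ ($o = - \frac{9}{3 - -2} = - \frac{9}{3 + 2} = - \frac{9}{5} \approx -1.8$)
$Z{\left(c \right)} = \frac{2 c}{5 + c}$ ($Z{\left(c \right)} = \frac{c + c}{c + 5} = \frac{2 c}{5 + c}$)
$Z^{2}{\left(o \right)} = \left(2 \left(- \frac{9}{5}\right) \frac{1}{5 - \frac{9}{5}}\right)^{2} = \left(2 \left(- \frac{9}{5}\right) \frac{1}{\frac{16}{5}}\right)^{2} = \left(2 \left(- \frac{9}{5}\right) \frac{5}{16}\right)^{2} = \left(- \frac{9}{8}\right)^{2} = \frac{81}{64}$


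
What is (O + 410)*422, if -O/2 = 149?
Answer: 47264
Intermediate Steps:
O = -298 (O = -2*149 = -298)
(O + 410)*422 = (-298 + 410)*422 = 112*422 = 47264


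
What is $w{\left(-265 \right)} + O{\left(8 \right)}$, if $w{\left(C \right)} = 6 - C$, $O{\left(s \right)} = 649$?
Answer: $920$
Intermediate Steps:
$w{\left(-265 \right)} + O{\left(8 \right)} = \left(6 - -265\right) + 649 = \left(6 + 265\right) + 649 = 271 + 649 = 920$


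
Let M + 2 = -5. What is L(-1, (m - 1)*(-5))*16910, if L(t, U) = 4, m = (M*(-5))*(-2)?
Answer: 67640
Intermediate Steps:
M = -7 (M = -2 - 5 = -7)
m = -70 (m = -7*(-5)*(-2) = 35*(-2) = -70)
L(-1, (m - 1)*(-5))*16910 = 4*16910 = 67640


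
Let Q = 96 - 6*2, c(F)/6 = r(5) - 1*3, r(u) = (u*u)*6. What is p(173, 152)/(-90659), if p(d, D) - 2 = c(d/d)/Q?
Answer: -25/181318 ≈ -0.00013788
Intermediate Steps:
r(u) = 6*u² (r(u) = u²*6 = 6*u²)
c(F) = 882 (c(F) = 6*(6*5² - 1*3) = 6*(6*25 - 3) = 6*(150 - 3) = 6*147 = 882)
Q = 84 (Q = 96 - 12 = 84)
p(d, D) = 25/2 (p(d, D) = 2 + 882/84 = 2 + 882*(1/84) = 2 + 21/2 = 25/2)
p(173, 152)/(-90659) = (25/2)/(-90659) = (25/2)*(-1/90659) = -25/181318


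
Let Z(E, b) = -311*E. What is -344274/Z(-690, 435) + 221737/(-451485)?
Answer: -6767236324/3229472205 ≈ -2.0955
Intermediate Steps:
-344274/Z(-690, 435) + 221737/(-451485) = -344274/((-311*(-690))) + 221737/(-451485) = -344274/214590 + 221737*(-1/451485) = -344274*1/214590 - 221737/451485 = -57379/35765 - 221737/451485 = -6767236324/3229472205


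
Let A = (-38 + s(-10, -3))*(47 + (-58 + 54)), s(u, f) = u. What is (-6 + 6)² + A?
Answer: -2064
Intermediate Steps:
A = -2064 (A = (-38 - 10)*(47 + (-58 + 54)) = -48*(47 - 4) = -48*43 = -2064)
(-6 + 6)² + A = (-6 + 6)² - 2064 = 0² - 2064 = 0 - 2064 = -2064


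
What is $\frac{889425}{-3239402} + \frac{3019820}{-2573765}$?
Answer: $- \frac{2414316376553}{1667491897706} \approx -1.4479$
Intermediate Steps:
$\frac{889425}{-3239402} + \frac{3019820}{-2573765} = 889425 \left(- \frac{1}{3239402}\right) + 3019820 \left(- \frac{1}{2573765}\right) = - \frac{889425}{3239402} - \frac{603964}{514753} = - \frac{2414316376553}{1667491897706}$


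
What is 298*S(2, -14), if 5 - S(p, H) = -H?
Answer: -2682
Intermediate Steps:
S(p, H) = 5 + H (S(p, H) = 5 - (-1)*H = 5 + H)
298*S(2, -14) = 298*(5 - 14) = 298*(-9) = -2682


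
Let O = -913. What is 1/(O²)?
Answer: 1/833569 ≈ 1.1997e-6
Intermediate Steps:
1/(O²) = 1/((-913)²) = 1/833569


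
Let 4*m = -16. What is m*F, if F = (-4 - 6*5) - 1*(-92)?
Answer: -232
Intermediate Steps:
m = -4 (m = (¼)*(-16) = -4)
F = 58 (F = (-4 - 30) + 92 = -34 + 92 = 58)
m*F = -4*58 = -232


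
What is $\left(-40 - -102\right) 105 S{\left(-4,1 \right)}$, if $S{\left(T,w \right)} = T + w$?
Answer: $-19530$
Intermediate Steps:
$\left(-40 - -102\right) 105 S{\left(-4,1 \right)} = \left(-40 - -102\right) 105 \left(-4 + 1\right) = \left(-40 + 102\right) 105 \left(-3\right) = 62 \cdot 105 \left(-3\right) = 6510 \left(-3\right) = -19530$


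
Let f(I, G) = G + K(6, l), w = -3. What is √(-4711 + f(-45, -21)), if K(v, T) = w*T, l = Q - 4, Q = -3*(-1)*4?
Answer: 2*I*√1189 ≈ 68.964*I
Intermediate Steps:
Q = 12 (Q = 3*4 = 12)
l = 8 (l = 12 - 4 = 8)
K(v, T) = -3*T
f(I, G) = -24 + G (f(I, G) = G - 3*8 = G - 24 = -24 + G)
√(-4711 + f(-45, -21)) = √(-4711 + (-24 - 21)) = √(-4711 - 45) = √(-4756) = 2*I*√1189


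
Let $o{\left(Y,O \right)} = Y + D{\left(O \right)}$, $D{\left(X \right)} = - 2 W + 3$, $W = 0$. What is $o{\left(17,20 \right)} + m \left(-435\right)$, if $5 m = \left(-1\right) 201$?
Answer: $17507$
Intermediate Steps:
$m = - \frac{201}{5}$ ($m = \frac{\left(-1\right) 201}{5} = \frac{1}{5} \left(-201\right) = - \frac{201}{5} \approx -40.2$)
$D{\left(X \right)} = 3$ ($D{\left(X \right)} = \left(-2\right) 0 + 3 = 0 + 3 = 3$)
$o{\left(Y,O \right)} = 3 + Y$ ($o{\left(Y,O \right)} = Y + 3 = 3 + Y$)
$o{\left(17,20 \right)} + m \left(-435\right) = \left(3 + 17\right) - -17487 = 20 + 17487 = 17507$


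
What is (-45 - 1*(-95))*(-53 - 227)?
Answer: -14000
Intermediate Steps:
(-45 - 1*(-95))*(-53 - 227) = (-45 + 95)*(-280) = 50*(-280) = -14000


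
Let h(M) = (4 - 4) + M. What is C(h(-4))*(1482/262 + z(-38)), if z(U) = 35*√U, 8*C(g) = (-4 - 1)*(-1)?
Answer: 3705/1048 + 175*I*√38/8 ≈ 3.5353 + 134.85*I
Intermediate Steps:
h(M) = M (h(M) = 0 + M = M)
C(g) = 5/8 (C(g) = ((-4 - 1)*(-1))/8 = (-5*(-1))/8 = (⅛)*5 = 5/8)
C(h(-4))*(1482/262 + z(-38)) = 5*(1482/262 + 35*√(-38))/8 = 5*(1482*(1/262) + 35*(I*√38))/8 = 5*(741/131 + 35*I*√38)/8 = 3705/1048 + 175*I*√38/8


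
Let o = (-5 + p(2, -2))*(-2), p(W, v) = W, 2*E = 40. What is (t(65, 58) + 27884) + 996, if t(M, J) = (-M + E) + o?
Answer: 28841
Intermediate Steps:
E = 20 (E = (1/2)*40 = 20)
o = 6 (o = (-5 + 2)*(-2) = -3*(-2) = 6)
t(M, J) = 26 - M (t(M, J) = (-M + 20) + 6 = (20 - M) + 6 = 26 - M)
(t(65, 58) + 27884) + 996 = ((26 - 1*65) + 27884) + 996 = ((26 - 65) + 27884) + 996 = (-39 + 27884) + 996 = 27845 + 996 = 28841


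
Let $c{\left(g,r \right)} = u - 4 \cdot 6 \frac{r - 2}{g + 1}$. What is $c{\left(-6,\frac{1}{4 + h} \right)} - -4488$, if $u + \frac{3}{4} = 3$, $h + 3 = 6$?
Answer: $\frac{627387}{140} \approx 4481.3$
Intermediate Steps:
$h = 3$ ($h = -3 + 6 = 3$)
$u = \frac{9}{4}$ ($u = - \frac{3}{4} + 3 = \frac{9}{4} \approx 2.25$)
$c{\left(g,r \right)} = \frac{9}{4} - \frac{24 \left(-2 + r\right)}{1 + g}$ ($c{\left(g,r \right)} = \frac{9}{4} - 4 \cdot 6 \frac{r - 2}{g + 1} = \frac{9}{4} - 4 \cdot 6 \frac{-2 + r}{1 + g} = \frac{9}{4} - 4 \frac{6 \left(-2 + r\right)}{1 + g} = \frac{9}{4} - \frac{24 \left(-2 + r\right)}{1 + g}$)
$c{\left(-6,\frac{1}{4 + h} \right)} - -4488 = \frac{3 \left(67 - \frac{32}{4 + 3} + 3 \left(-6\right)\right)}{4 \left(1 - 6\right)} - -4488 = \frac{3 \left(67 - \frac{32}{7} - 18\right)}{4 \left(-5\right)} + 4488 = \frac{3}{4} \left(- \frac{1}{5}\right) \left(67 - \frac{32}{7} - 18\right) + 4488 = \frac{3}{4} \left(- \frac{1}{5}\right) \frac{311}{7} + 4488 = - \frac{933}{140} + 4488 = \frac{627387}{140}$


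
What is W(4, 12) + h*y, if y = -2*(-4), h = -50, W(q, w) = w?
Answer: -388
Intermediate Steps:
y = 8
W(4, 12) + h*y = 12 - 50*8 = 12 - 400 = -388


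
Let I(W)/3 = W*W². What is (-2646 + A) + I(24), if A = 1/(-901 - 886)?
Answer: 69382061/1787 ≈ 38826.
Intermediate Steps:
I(W) = 3*W³ (I(W) = 3*(W*W²) = 3*W³)
A = -1/1787 (A = 1/(-1787) = -1/1787 ≈ -0.00055960)
(-2646 + A) + I(24) = (-2646 - 1/1787) + 3*24³ = -4728403/1787 + 3*13824 = -4728403/1787 + 41472 = 69382061/1787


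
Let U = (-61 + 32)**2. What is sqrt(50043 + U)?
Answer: 2*sqrt(12721) ≈ 225.57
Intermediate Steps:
U = 841 (U = (-29)**2 = 841)
sqrt(50043 + U) = sqrt(50043 + 841) = sqrt(50884) = 2*sqrt(12721)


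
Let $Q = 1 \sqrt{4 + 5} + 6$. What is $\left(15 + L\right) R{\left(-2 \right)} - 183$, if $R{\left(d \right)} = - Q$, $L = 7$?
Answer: $-381$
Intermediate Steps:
$Q = 9$ ($Q = 1 \sqrt{9} + 6 = 1 \cdot 3 + 6 = 3 + 6 = 9$)
$R{\left(d \right)} = -9$ ($R{\left(d \right)} = \left(-1\right) 9 = -9$)
$\left(15 + L\right) R{\left(-2 \right)} - 183 = \left(15 + 7\right) \left(-9\right) - 183 = 22 \left(-9\right) - 183 = -198 - 183 = -381$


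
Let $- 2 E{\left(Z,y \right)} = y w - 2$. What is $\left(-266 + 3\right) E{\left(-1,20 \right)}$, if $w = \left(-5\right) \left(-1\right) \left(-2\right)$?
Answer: $-26563$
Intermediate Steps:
$w = -10$ ($w = 5 \left(-2\right) = -10$)
$E{\left(Z,y \right)} = 1 + 5 y$ ($E{\left(Z,y \right)} = - \frac{y \left(-10\right) - 2}{2} = - \frac{- 10 y - 2}{2} = - \frac{-2 - 10 y}{2} = 1 + 5 y$)
$\left(-266 + 3\right) E{\left(-1,20 \right)} = \left(-266 + 3\right) \left(1 + 5 \cdot 20\right) = - 263 \left(1 + 100\right) = \left(-263\right) 101 = -26563$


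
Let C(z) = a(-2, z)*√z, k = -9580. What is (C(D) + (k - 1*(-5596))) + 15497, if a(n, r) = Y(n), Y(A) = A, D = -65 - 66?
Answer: 11513 - 2*I*√131 ≈ 11513.0 - 22.891*I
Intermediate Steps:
D = -131
a(n, r) = n
C(z) = -2*√z
(C(D) + (k - 1*(-5596))) + 15497 = (-2*I*√131 + (-9580 - 1*(-5596))) + 15497 = (-2*I*√131 + (-9580 + 5596)) + 15497 = (-2*I*√131 - 3984) + 15497 = (-3984 - 2*I*√131) + 15497 = 11513 - 2*I*√131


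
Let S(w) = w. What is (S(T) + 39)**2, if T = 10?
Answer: 2401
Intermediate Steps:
(S(T) + 39)**2 = (10 + 39)**2 = 49**2 = 2401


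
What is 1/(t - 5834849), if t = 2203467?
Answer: -1/3631382 ≈ -2.7538e-7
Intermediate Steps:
1/(t - 5834849) = 1/(2203467 - 5834849) = 1/(-3631382) = -1/3631382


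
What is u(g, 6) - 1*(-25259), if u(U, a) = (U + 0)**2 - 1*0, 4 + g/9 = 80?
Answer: 493115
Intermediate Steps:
g = 684 (g = -36 + 9*80 = -36 + 720 = 684)
u(U, a) = U**2 (u(U, a) = U**2 + 0 = U**2)
u(g, 6) - 1*(-25259) = 684**2 - 1*(-25259) = 467856 + 25259 = 493115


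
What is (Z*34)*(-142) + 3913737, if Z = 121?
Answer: 3329549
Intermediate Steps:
(Z*34)*(-142) + 3913737 = (121*34)*(-142) + 3913737 = 4114*(-142) + 3913737 = -584188 + 3913737 = 3329549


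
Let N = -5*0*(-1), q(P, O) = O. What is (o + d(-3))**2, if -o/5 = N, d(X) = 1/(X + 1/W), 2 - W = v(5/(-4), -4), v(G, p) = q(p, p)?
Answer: 36/289 ≈ 0.12457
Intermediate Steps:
v(G, p) = p
N = 0 (N = 0*(-1) = 0)
W = 6 (W = 2 - 1*(-4) = 2 + 4 = 6)
d(X) = 1/(1/6 + X) (d(X) = 1/(X + 1/6) = 1/(1/6 + X))
o = 0 (o = -5*0 = 0)
(o + d(-3))**2 = (0 + 6/(1 + 6*(-3)))**2 = (0 + 6/(1 - 18))**2 = (0 + 6/(-17))**2 = (0 + 6*(-1/17))**2 = (0 - 6/17)**2 = (-6/17)**2 = 36/289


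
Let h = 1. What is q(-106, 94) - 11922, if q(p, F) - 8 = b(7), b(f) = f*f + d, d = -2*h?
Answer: -11867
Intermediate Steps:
d = -2 (d = -2*1 = -2)
b(f) = -2 + f² (b(f) = f*f - 2 = f² - 2 = -2 + f²)
q(p, F) = 55 (q(p, F) = 8 + (-2 + 7²) = 8 + (-2 + 49) = 8 + 47 = 55)
q(-106, 94) - 11922 = 55 - 11922 = -11867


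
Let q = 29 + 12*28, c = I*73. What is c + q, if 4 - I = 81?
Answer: -5256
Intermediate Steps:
I = -77 (I = 4 - 1*81 = 4 - 81 = -77)
c = -5621 (c = -77*73 = -5621)
q = 365 (q = 29 + 336 = 365)
c + q = -5621 + 365 = -5256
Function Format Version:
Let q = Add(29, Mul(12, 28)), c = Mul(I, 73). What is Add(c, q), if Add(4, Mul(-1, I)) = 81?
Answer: -5256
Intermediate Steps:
I = -77 (I = Add(4, Mul(-1, 81)) = Add(4, -81) = -77)
c = -5621 (c = Mul(-77, 73) = -5621)
q = 365 (q = Add(29, 336) = 365)
Add(c, q) = Add(-5621, 365) = -5256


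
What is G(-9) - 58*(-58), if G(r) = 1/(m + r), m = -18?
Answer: 90827/27 ≈ 3364.0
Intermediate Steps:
G(r) = 1/(-18 + r)
G(-9) - 58*(-58) = 1/(-18 - 9) - 58*(-58) = 1/(-27) + 3364 = -1/27 + 3364 = 90827/27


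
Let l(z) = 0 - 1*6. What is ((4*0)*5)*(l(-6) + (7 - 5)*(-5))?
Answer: 0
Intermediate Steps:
l(z) = -6 (l(z) = 0 - 6 = -6)
((4*0)*5)*(l(-6) + (7 - 5)*(-5)) = ((4*0)*5)*(-6 + (7 - 5)*(-5)) = (0*5)*(-6 + 2*(-5)) = 0*(-6 - 10) = 0*(-16) = 0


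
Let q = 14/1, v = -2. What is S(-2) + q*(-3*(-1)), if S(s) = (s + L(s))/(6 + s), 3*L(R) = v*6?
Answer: 81/2 ≈ 40.500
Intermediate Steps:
L(R) = -4 (L(R) = (-2*6)/3 = (1/3)*(-12) = -4)
S(s) = (-4 + s)/(6 + s) (S(s) = (s - 4)/(6 + s) = (-4 + s)/(6 + s))
q = 14 (q = 14*1 = 14)
S(-2) + q*(-3*(-1)) = (-4 - 2)/(6 - 2) + 14*(-3*(-1)) = -6/4 + 14*3 = (1/4)*(-6) + 42 = -3/2 + 42 = 81/2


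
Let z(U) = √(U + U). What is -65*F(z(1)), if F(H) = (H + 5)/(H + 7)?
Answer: -2145/47 - 130*√2/47 ≈ -49.550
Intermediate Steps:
z(U) = √2*√U (z(U) = √(2*U) = √2*√U)
F(H) = (5 + H)/(7 + H)
-65*F(z(1)) = -65*(5 + √2*√1)/(7 + √2*√1) = -65*(5 + √2*1)/(7 + √2*1) = -65*(5 + √2)/(7 + √2)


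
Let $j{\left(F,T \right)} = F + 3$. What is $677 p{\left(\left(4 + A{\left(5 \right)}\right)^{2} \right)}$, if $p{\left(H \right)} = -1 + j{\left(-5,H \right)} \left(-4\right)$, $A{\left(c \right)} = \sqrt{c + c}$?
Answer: $4739$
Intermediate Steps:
$A{\left(c \right)} = \sqrt{2} \sqrt{c}$ ($A{\left(c \right)} = \sqrt{2 c} = \sqrt{2} \sqrt{c}$)
$j{\left(F,T \right)} = 3 + F$
$p{\left(H \right)} = 7$ ($p{\left(H \right)} = -1 + \left(3 - 5\right) \left(-4\right) = -1 - -8 = -1 + 8 = 7$)
$677 p{\left(\left(4 + A{\left(5 \right)}\right)^{2} \right)} = 677 \cdot 7 = 4739$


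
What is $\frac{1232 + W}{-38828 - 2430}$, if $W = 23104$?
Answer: $- \frac{12168}{20629} \approx -0.58985$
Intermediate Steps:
$\frac{1232 + W}{-38828 - 2430} = \frac{1232 + 23104}{-38828 - 2430} = \frac{24336}{-41258} = 24336 \left(- \frac{1}{41258}\right) = - \frac{12168}{20629}$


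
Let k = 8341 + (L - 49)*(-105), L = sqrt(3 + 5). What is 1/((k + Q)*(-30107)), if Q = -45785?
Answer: 32299/31405731710507 - 30*sqrt(2)/4486533101501 ≈ 1.0190e-9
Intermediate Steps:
L = 2*sqrt(2) (L = sqrt(8) = 2*sqrt(2) ≈ 2.8284)
k = 13486 - 210*sqrt(2) (k = 8341 + (2*sqrt(2) - 49)*(-105) = 8341 + (-49 + 2*sqrt(2))*(-105) = 8341 + (5145 - 210*sqrt(2)) = 13486 - 210*sqrt(2) ≈ 13189.)
1/((k + Q)*(-30107)) = 1/((13486 - 210*sqrt(2)) - 45785*(-30107)) = -1/30107/(-32299 - 210*sqrt(2)) = -1/(30107*(-32299 - 210*sqrt(2)))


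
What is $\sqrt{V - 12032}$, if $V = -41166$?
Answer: $i \sqrt{53198} \approx 230.65 i$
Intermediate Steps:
$\sqrt{V - 12032} = \sqrt{-41166 - 12032} = \sqrt{-53198} = i \sqrt{53198}$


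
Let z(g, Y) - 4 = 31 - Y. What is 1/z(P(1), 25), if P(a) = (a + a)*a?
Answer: ⅒ ≈ 0.10000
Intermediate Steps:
P(a) = 2*a² (P(a) = (2*a)*a = 2*a²)
z(g, Y) = 35 - Y (z(g, Y) = 4 + (31 - Y) = 35 - Y)
1/z(P(1), 25) = 1/(35 - 1*25) = 1/(35 - 25) = 1/10 = ⅒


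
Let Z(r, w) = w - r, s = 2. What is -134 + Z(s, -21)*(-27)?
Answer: 487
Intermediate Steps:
-134 + Z(s, -21)*(-27) = -134 + (-21 - 1*2)*(-27) = -134 + (-21 - 2)*(-27) = -134 - 23*(-27) = -134 + 621 = 487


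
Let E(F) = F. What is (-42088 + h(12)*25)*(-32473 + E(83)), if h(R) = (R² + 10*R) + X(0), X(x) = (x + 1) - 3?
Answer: 1151075820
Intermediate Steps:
X(x) = -2 + x (X(x) = (1 + x) - 3 = -2 + x)
h(R) = -2 + R² + 10*R (h(R) = (R² + 10*R) + (-2 + 0) = (R² + 10*R) - 2 = -2 + R² + 10*R)
(-42088 + h(12)*25)*(-32473 + E(83)) = (-42088 + (-2 + 12² + 10*12)*25)*(-32473 + 83) = (-42088 + (-2 + 144 + 120)*25)*(-32390) = (-42088 + 262*25)*(-32390) = (-42088 + 6550)*(-32390) = -35538*(-32390) = 1151075820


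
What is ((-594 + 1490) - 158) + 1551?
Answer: 2289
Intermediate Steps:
((-594 + 1490) - 158) + 1551 = (896 - 158) + 1551 = 738 + 1551 = 2289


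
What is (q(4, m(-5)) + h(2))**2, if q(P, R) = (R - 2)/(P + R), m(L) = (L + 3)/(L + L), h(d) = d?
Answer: 121/49 ≈ 2.4694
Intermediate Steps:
m(L) = (3 + L)/(2*L) (m(L) = (3 + L)/((2*L)) = (3 + L)*(1/(2*L)) = (3 + L)/(2*L))
q(P, R) = (-2 + R)/(P + R)
(q(4, m(-5)) + h(2))**2 = ((-2 + (1/2)*(3 - 5)/(-5))/(4 + (1/2)*(3 - 5)/(-5)) + 2)**2 = ((-2 + (1/2)*(-1/5)*(-2))/(4 + (1/2)*(-1/5)*(-2)) + 2)**2 = ((-2 + 1/5)/(4 + 1/5) + 2)**2 = (-9/5/(21/5) + 2)**2 = ((5/21)*(-9/5) + 2)**2 = (-3/7 + 2)**2 = (11/7)**2 = 121/49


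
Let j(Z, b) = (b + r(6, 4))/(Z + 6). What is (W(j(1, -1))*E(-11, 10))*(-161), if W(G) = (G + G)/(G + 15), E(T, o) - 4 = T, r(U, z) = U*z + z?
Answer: 10143/22 ≈ 461.05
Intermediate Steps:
r(U, z) = z + U*z
E(T, o) = 4 + T
j(Z, b) = (28 + b)/(6 + Z) (j(Z, b) = (b + 4*(1 + 6))/(Z + 6) = (b + 4*7)/(6 + Z) = (b + 28)/(6 + Z) = (28 + b)/(6 + Z))
W(G) = 2*G/(15 + G) (W(G) = (2*G)/(15 + G) = 2*G/(15 + G))
(W(j(1, -1))*E(-11, 10))*(-161) = ((2*((28 - 1)/(6 + 1))/(15 + (28 - 1)/(6 + 1)))*(4 - 11))*(-161) = ((2*(27/7)/(15 + 27/7))*(-7))*(-161) = ((2*(27/7)/(132/7))*(-7))*(-161) = ((2*(27/7)*(7/132))*(-7))*(-161) = ((9/22)*(-7))*(-161) = -63/22*(-161) = 10143/22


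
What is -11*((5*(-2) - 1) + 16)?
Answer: -55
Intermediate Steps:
-11*((5*(-2) - 1) + 16) = -11*((-10 - 1) + 16) = -11*(-11 + 16) = -11*5 = -55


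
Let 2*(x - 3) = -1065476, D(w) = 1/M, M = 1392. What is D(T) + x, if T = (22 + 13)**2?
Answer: -741567119/1392 ≈ -5.3274e+5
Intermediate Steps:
T = 1225 (T = 35**2 = 1225)
D(w) = 1/1392
x = -532735 (x = 3 + (1/2)*(-1065476) = 3 - 532738 = -532735)
D(T) + x = 1/1392 - 532735 = -741567119/1392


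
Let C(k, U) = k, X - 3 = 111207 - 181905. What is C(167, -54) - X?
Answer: 70862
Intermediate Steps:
X = -70695 (X = 3 + (111207 - 181905) = 3 - 70698 = -70695)
C(167, -54) - X = 167 - 1*(-70695) = 167 + 70695 = 70862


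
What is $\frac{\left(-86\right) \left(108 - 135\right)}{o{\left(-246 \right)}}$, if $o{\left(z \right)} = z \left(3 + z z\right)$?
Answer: $- \frac{129}{827093} \approx -0.00015597$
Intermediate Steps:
$o{\left(z \right)} = z \left(3 + z^{2}\right)$
$\frac{\left(-86\right) \left(108 - 135\right)}{o{\left(-246 \right)}} = \frac{\left(-86\right) \left(108 - 135\right)}{\left(-246\right) \left(3 + \left(-246\right)^{2}\right)} = \frac{\left(-86\right) \left(-27\right)}{\left(-246\right) \left(3 + 60516\right)} = \frac{2322}{\left(-246\right) 60519} = \frac{2322}{-14887674} = 2322 \left(- \frac{1}{14887674}\right) = - \frac{129}{827093}$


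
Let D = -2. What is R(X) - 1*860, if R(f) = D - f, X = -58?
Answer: -804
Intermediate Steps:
R(f) = -2 - f
R(X) - 1*860 = (-2 - 1*(-58)) - 1*860 = (-2 + 58) - 860 = 56 - 860 = -804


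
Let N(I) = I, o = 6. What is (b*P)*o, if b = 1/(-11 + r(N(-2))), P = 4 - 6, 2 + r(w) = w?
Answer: 4/5 ≈ 0.80000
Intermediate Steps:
r(w) = -2 + w
P = -2
b = -1/15 (b = 1/(-11 + (-2 - 2)) = 1/(-11 - 4) = 1/(-15) = -1/15 ≈ -0.066667)
(b*P)*o = -1/15*(-2)*6 = (2/15)*6 = 4/5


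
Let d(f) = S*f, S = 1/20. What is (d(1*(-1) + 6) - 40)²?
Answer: 25281/16 ≈ 1580.1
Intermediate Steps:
S = 1/20 ≈ 0.050000
d(f) = f/20
(d(1*(-1) + 6) - 40)² = ((1*(-1) + 6)/20 - 40)² = ((-1 + 6)/20 - 40)² = ((1/20)*5 - 40)² = (¼ - 40)² = (-159/4)² = 25281/16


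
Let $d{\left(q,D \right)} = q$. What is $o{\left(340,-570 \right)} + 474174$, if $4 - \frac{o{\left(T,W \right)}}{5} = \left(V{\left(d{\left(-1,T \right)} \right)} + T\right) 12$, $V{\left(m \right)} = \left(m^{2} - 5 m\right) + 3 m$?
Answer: $453614$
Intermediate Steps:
$V{\left(m \right)} = m^{2} - 2 m$
$o{\left(T,W \right)} = -160 - 60 T$ ($o{\left(T,W \right)} = 20 - 5 \left(- (-2 - 1) + T\right) 12 = 20 - 5 \left(\left(-1\right) \left(-3\right) + T\right) 12 = 20 - 5 \left(3 + T\right) 12 = 20 - 5 \left(36 + 12 T\right) = 20 - \left(180 + 60 T\right) = -160 - 60 T$)
$o{\left(340,-570 \right)} + 474174 = \left(-160 - 20400\right) + 474174 = -20560 + 474174 = 453614$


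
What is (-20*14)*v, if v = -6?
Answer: 1680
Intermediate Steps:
(-20*14)*v = -20*14*(-6) = -280*(-6) = 1680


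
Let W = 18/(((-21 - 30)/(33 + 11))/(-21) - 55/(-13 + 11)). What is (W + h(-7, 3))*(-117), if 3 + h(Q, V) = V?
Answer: -72072/943 ≈ -76.428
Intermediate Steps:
h(Q, V) = -3 + V
W = 616/943 (W = 18/(-51/44*(-1/21) - 55/(-2)) = 18/(-51*1/44*(-1/21) - 55*(-½)) = 18/(-51/44*(-1/21) + 55/2) = 18/(17/308 + 55/2) = 18/(8487/308) = 18*(308/8487) = 616/943 ≈ 0.65323)
(W + h(-7, 3))*(-117) = (616/943 + (-3 + 3))*(-117) = (616/943 + 0)*(-117) = (616/943)*(-117) = -72072/943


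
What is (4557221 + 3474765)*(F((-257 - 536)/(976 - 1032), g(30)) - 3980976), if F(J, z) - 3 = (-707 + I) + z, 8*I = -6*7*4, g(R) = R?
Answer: -31980725728606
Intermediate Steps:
I = -21 (I = (-6*7*4)/8 = (-42*4)/8 = (⅛)*(-168) = -21)
F(J, z) = -725 + z (F(J, z) = 3 + ((-707 - 21) + z) = 3 + (-728 + z) = -725 + z)
(4557221 + 3474765)*(F((-257 - 536)/(976 - 1032), g(30)) - 3980976) = (4557221 + 3474765)*((-725 + 30) - 3980976) = 8031986*(-695 - 3980976) = 8031986*(-3981671) = -31980725728606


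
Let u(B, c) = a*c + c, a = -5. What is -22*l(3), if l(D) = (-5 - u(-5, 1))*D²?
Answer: 198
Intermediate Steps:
u(B, c) = -4*c (u(B, c) = -5*c + c = -4*c)
l(D) = -D² (l(D) = (-5 - (-4))*D² = (-5 - 1*(-4))*D² = (-5 + 4)*D² = -D²)
-22*l(3) = -(-22)*3² = -(-22)*9 = -22*(-9) = 198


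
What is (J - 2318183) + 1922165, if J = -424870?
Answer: -820888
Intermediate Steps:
(J - 2318183) + 1922165 = (-424870 - 2318183) + 1922165 = -2743053 + 1922165 = -820888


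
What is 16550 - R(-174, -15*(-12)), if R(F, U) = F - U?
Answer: 16904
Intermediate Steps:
16550 - R(-174, -15*(-12)) = 16550 - (-174 - (-15)*(-12)) = 16550 - (-174 - 1*180) = 16550 - (-174 - 180) = 16550 - 1*(-354) = 16550 + 354 = 16904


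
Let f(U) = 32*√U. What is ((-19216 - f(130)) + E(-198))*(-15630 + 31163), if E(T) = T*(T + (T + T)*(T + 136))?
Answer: -75200037164 - 497056*√130 ≈ -7.5206e+10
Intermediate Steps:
E(T) = T*(T + 2*T*(136 + T)) (E(T) = T*(T + (2*T)*(136 + T)) = T*(T + 2*T*(136 + T)))
((-19216 - f(130)) + E(-198))*(-15630 + 31163) = ((-19216 - 32*√130) + (-198)²*(273 + 2*(-198)))*(-15630 + 31163) = ((-19216 - 32*√130) + 39204*(273 - 396))*15533 = ((-19216 - 32*√130) + 39204*(-123))*15533 = ((-19216 - 32*√130) - 4822092)*15533 = (-4841308 - 32*√130)*15533 = -75200037164 - 497056*√130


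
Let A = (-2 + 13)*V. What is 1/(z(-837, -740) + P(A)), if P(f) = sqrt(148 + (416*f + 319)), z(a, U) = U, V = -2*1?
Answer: -148/111257 - 3*I*sqrt(965)/556285 ≈ -0.0013303 - 0.00016753*I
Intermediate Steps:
V = -2
A = -22 (A = (-2 + 13)*(-2) = 11*(-2) = -22)
P(f) = sqrt(467 + 416*f) (P(f) = sqrt(148 + (319 + 416*f)) = sqrt(467 + 416*f))
1/(z(-837, -740) + P(A)) = 1/(-740 + sqrt(467 + 416*(-22))) = 1/(-740 + sqrt(467 - 9152)) = 1/(-740 + sqrt(-8685)) = 1/(-740 + 3*I*sqrt(965))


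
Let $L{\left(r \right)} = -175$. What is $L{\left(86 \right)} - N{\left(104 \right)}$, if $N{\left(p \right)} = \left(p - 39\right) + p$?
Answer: $-344$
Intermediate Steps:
$N{\left(p \right)} = -39 + 2 p$ ($N{\left(p \right)} = \left(-39 + p\right) + p = -39 + 2 p$)
$L{\left(86 \right)} - N{\left(104 \right)} = -175 - \left(-39 + 2 \cdot 104\right) = -175 - \left(-39 + 208\right) = -175 - 169 = -344$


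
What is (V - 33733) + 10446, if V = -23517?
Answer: -46804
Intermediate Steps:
(V - 33733) + 10446 = (-23517 - 33733) + 10446 = -57250 + 10446 = -46804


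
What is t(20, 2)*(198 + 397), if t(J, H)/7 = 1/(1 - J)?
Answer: -4165/19 ≈ -219.21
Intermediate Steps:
t(J, H) = 7/(1 - J)
t(20, 2)*(198 + 397) = (-7/(-1 + 20))*(198 + 397) = -7/19*595 = -4165/19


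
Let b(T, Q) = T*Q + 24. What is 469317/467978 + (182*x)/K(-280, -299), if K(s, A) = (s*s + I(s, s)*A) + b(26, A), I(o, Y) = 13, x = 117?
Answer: 41298134403/31243615214 ≈ 1.3218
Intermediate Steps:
b(T, Q) = 24 + Q*T (b(T, Q) = Q*T + 24 = 24 + Q*T)
K(s, A) = 24 + s² + 39*A (K(s, A) = (s*s + 13*A) + (24 + A*26) = (s² + 13*A) + (24 + 26*A) = 24 + s² + 39*A)
469317/467978 + (182*x)/K(-280, -299) = 469317/467978 + (182*117)/(24 + (-280)² + 39*(-299)) = 469317*(1/467978) + 21294/(24 + 78400 - 11661) = 469317/467978 + 21294/66763 = 41298134403/31243615214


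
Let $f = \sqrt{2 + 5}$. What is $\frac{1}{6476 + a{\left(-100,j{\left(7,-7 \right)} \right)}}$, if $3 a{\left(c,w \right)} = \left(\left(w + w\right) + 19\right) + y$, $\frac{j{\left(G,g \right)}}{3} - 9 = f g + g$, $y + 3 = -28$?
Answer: $\frac{1619}{10484301} + \frac{7 \sqrt{7}}{20968602} \approx 0.0001553$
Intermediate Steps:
$f = \sqrt{7} \approx 2.6458$
$y = -31$ ($y = -3 - 28 = -31$)
$j{\left(G,g \right)} = 27 + 3 g + 3 g \sqrt{7}$ ($j{\left(G,g \right)} = 27 + 3 \left(\sqrt{7} g + g\right) = 27 + 3 \left(g \sqrt{7} + g\right) = 27 + 3 \left(g + g \sqrt{7}\right) = 27 + \left(3 g + 3 g \sqrt{7}\right) = 27 + 3 g + 3 g \sqrt{7}$)
$a{\left(c,w \right)} = -4 + \frac{2 w}{3}$ ($a{\left(c,w \right)} = \frac{\left(\left(w + w\right) + 19\right) - 31}{3} = \frac{\left(2 w + 19\right) - 31}{3} = \frac{\left(19 + 2 w\right) - 31}{3} = \frac{-12 + 2 w}{3} = -4 + \frac{2 w}{3}$)
$\frac{1}{6476 + a{\left(-100,j{\left(7,-7 \right)} \right)}} = \frac{1}{6476 + \left(-4 + \frac{2 \left(27 + 3 \left(-7\right) + 3 \left(-7\right) \sqrt{7}\right)}{3}\right)} = \frac{1}{6476 + \left(-4 + \frac{2 \left(27 - 21 - 21 \sqrt{7}\right)}{3}\right)} = \frac{1}{6476 + \left(-4 + \frac{2 \left(6 - 21 \sqrt{7}\right)}{3}\right)} = \frac{1}{6476 + \left(-4 + \left(4 - 14 \sqrt{7}\right)\right)} = \frac{1}{6476 - 14 \sqrt{7}}$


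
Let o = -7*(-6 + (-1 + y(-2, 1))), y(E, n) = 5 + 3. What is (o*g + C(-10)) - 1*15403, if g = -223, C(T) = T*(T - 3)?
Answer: -13712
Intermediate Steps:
C(T) = T*(-3 + T)
y(E, n) = 8
o = -7 (o = -7*(-6 + (-1 + 8)) = -7*(-6 + 7) = -7*1 = -7)
(o*g + C(-10)) - 1*15403 = (-7*(-223) - 10*(-3 - 10)) - 1*15403 = (1561 - 10*(-13)) - 15403 = (1561 + 130) - 15403 = 1691 - 15403 = -13712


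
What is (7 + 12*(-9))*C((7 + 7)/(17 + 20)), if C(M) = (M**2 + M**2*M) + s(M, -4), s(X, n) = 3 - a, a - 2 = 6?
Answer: 24570169/50653 ≈ 485.07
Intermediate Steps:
a = 8 (a = 2 + 6 = 8)
s(X, n) = -5 (s(X, n) = 3 - 1*8 = 3 - 8 = -5)
C(M) = -5 + M**2 + M**3 (C(M) = (M**2 + M**2*M) - 5 = (M**2 + M**3) - 5 = -5 + M**2 + M**3)
(7 + 12*(-9))*C((7 + 7)/(17 + 20)) = (7 + 12*(-9))*(-5 + ((7 + 7)/(17 + 20))**2 + ((7 + 7)/(17 + 20))**3) = (7 - 108)*(-5 + (14/37)**2 + (14/37)**3) = -101*(-5 + (14*(1/37))**2 + (14*(1/37))**3) = -101*(-5 + (14/37)**2 + (14/37)**3) = -101*(-5 + 196/1369 + 2744/50653) = -101*(-243269/50653) = 24570169/50653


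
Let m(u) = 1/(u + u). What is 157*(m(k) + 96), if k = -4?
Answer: 120419/8 ≈ 15052.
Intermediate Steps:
m(u) = 1/(2*u)
157*(m(k) + 96) = 157*((½)/(-4) + 96) = 157*((½)*(-¼) + 96) = 157*(-⅛ + 96) = 157*(767/8) = 120419/8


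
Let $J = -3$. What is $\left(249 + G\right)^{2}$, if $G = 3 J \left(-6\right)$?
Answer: $91809$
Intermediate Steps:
$G = 54$ ($G = 3 \left(-3\right) \left(-6\right) = \left(-9\right) \left(-6\right) = 54$)
$\left(249 + G\right)^{2} = \left(249 + 54\right)^{2} = 303^{2} = 91809$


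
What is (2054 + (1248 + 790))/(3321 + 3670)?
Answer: 4092/6991 ≈ 0.58532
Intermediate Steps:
(2054 + (1248 + 790))/(3321 + 3670) = (2054 + 2038)/6991 = 4092*(1/6991) = 4092/6991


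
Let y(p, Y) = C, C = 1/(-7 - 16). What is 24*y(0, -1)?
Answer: -24/23 ≈ -1.0435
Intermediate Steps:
C = -1/23 (C = 1/(-23) = -1/23 ≈ -0.043478)
y(p, Y) = -1/23
24*y(0, -1) = 24*(-1/23) = -24/23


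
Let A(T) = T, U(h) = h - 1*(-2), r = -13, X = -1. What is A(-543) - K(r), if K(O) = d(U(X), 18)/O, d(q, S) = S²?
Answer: -6735/13 ≈ -518.08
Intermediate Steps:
U(h) = 2 + h (U(h) = h + 2 = 2 + h)
K(O) = 324/O (K(O) = 18²/O = 324/O)
A(-543) - K(r) = -543 - 324/(-13) = -543 - 324*(-1)/13 = -543 - 1*(-324/13) = -543 + 324/13 = -6735/13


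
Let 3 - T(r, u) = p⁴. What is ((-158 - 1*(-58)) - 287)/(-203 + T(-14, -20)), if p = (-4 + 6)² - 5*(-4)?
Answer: 387/331976 ≈ 0.0011657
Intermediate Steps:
p = 24 (p = 2² + 20 = 4 + 20 = 24)
T(r, u) = -331773 (T(r, u) = 3 - 1*24⁴ = 3 - 1*331776 = 3 - 331776 = -331773)
((-158 - 1*(-58)) - 287)/(-203 + T(-14, -20)) = ((-158 - 1*(-58)) - 287)/(-203 - 331773) = ((-158 + 58) - 287)/(-331976) = (-100 - 287)*(-1/331976) = -387*(-1/331976) = 387/331976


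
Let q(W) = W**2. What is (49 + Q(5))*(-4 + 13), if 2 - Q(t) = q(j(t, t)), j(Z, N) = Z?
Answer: 234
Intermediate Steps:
Q(t) = 2 - t**2
(49 + Q(5))*(-4 + 13) = (49 + (2 - 1*5**2))*(-4 + 13) = (49 + (2 - 1*25))*9 = (49 + (2 - 25))*9 = (49 - 23)*9 = 26*9 = 234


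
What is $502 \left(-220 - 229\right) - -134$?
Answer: $-225264$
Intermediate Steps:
$502 \left(-220 - 229\right) - -134 = 502 \left(-220 - 229\right) + \left(-38 + 172\right) = 502 \left(-449\right) + 134 = -225398 + 134 = -225264$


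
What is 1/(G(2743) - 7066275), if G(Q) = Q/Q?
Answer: -1/7066274 ≈ -1.4152e-7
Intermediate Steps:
G(Q) = 1
1/(G(2743) - 7066275) = 1/(1 - 7066275) = 1/(-7066274) = -1/7066274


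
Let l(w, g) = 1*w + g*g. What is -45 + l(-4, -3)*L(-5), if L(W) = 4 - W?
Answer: 0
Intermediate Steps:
l(w, g) = w + g²
-45 + l(-4, -3)*L(-5) = -45 + (-4 + (-3)²)*(4 - 1*(-5)) = -45 + (-4 + 9)*(4 + 5) = -45 + 5*9 = -45 + 45 = 0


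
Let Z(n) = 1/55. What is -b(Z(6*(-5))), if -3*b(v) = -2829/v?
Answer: -51865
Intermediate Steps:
Z(n) = 1/55
b(v) = 943/v (b(v) = -(-943)/v = 943/v)
-b(Z(6*(-5))) = -943/1/55 = -943*55 = -1*51865 = -51865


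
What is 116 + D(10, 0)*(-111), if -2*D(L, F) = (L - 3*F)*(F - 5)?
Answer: -2659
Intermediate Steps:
D(L, F) = -(-5 + F)*(L - 3*F)/2 (D(L, F) = -(L - 3*F)*(F - 5)/2 = -(L - 3*F)*(-5 + F)/2 = -(-5 + F)*(L - 3*F)/2)
116 + D(10, 0)*(-111) = 116 + (-15/2*0 + (3/2)*0**2 + (5/2)*10 - 1/2*0*10)*(-111) = 116 + (0 + (3/2)*0 + 25 + 0)*(-111) = 116 + (0 + 0 + 25 + 0)*(-111) = 116 + 25*(-111) = 116 - 2775 = -2659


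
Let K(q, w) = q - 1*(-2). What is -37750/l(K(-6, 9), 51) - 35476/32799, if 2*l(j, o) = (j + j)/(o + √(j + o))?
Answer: 31573066423/65598 + 18875*√47/2 ≈ 5.4601e+5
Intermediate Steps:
K(q, w) = 2 + q (K(q, w) = q + 2 = 2 + q)
l(j, o) = j/(o + √(j + o)) (l(j, o) = ((j + j)/(o + √(j + o)))/2 = ((2*j)/(o + √(j + o)))/2 = (2*j/(o + √(j + o)))/2 = j/(o + √(j + o)))
-37750/l(K(-6, 9), 51) - 35476/32799 = -37750*(51 + √((2 - 6) + 51))/(2 - 6) - 35476/32799 = -(-962625/2 - 18875*√(-4 + 51)/2) - 35476*1/32799 = -(-962625/2 - 18875*√47/2) - 35476/32799 = -37750*(-51/4 - √47/4) - 35476/32799 = (962625/2 + 18875*√47/2) - 35476/32799 = 31573066423/65598 + 18875*√47/2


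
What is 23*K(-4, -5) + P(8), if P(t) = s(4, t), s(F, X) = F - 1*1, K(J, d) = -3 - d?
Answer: 49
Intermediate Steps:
s(F, X) = -1 + F (s(F, X) = F - 1 = -1 + F)
P(t) = 3 (P(t) = -1 + 4 = 3)
23*K(-4, -5) + P(8) = 23*(-3 - 1*(-5)) + 3 = 23*(-3 + 5) + 3 = 23*2 + 3 = 46 + 3 = 49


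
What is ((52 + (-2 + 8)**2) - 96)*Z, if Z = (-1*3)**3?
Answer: 216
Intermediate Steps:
Z = -27 (Z = (-3)**3 = -27)
((52 + (-2 + 8)**2) - 96)*Z = ((52 + (-2 + 8)**2) - 96)*(-27) = ((52 + 6**2) - 96)*(-27) = ((52 + 36) - 96)*(-27) = (88 - 96)*(-27) = -8*(-27) = 216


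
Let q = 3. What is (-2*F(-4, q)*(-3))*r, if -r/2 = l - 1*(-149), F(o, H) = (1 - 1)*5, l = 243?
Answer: 0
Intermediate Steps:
F(o, H) = 0 (F(o, H) = 0*5 = 0)
r = -784 (r = -2*(243 - 1*(-149)) = -2*(243 + 149) = -2*392 = -784)
(-2*F(-4, q)*(-3))*r = (-2*0*(-3))*(-784) = (0*(-3))*(-784) = 0*(-784) = 0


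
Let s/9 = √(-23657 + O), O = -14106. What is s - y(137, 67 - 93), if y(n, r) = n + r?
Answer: -111 + 9*I*√37763 ≈ -111.0 + 1748.9*I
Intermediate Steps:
s = 9*I*√37763 (s = 9*√(-23657 - 14106) = 9*√(-37763) = 9*(I*√37763) = 9*I*√37763 ≈ 1748.9*I)
s - y(137, 67 - 93) = 9*I*√37763 - (137 + (67 - 93)) = 9*I*√37763 - (137 - 26) = 9*I*√37763 - 1*111 = 9*I*√37763 - 111 = -111 + 9*I*√37763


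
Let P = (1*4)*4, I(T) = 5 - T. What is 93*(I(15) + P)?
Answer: 558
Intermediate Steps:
P = 16 (P = 4*4 = 16)
93*(I(15) + P) = 93*((5 - 1*15) + 16) = 93*((5 - 15) + 16) = 93*(-10 + 16) = 93*6 = 558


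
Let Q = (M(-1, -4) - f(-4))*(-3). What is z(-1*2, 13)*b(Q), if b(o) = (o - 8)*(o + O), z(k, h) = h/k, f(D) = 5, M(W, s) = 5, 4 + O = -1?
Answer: -260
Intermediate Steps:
O = -5 (O = -4 - 1 = -5)
Q = 0 (Q = (5 - 1*5)*(-3) = (5 - 5)*(-3) = 0*(-3) = 0)
b(o) = (-8 + o)*(-5 + o) (b(o) = (o - 8)*(o - 5) = (-8 + o)*(-5 + o))
z(-1*2, 13)*b(Q) = (13/((-1*2)))*(40 + 0**2 - 13*0) = (13/(-2))*(40 + 0 + 0) = (13*(-1/2))*40 = -13/2*40 = -260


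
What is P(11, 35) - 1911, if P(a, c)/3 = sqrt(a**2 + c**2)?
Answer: -1911 + 3*sqrt(1346) ≈ -1800.9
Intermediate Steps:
P(a, c) = 3*sqrt(a**2 + c**2)
P(11, 35) - 1911 = 3*sqrt(11**2 + 35**2) - 1911 = 3*sqrt(121 + 1225) - 1911 = 3*sqrt(1346) - 1911 = -1911 + 3*sqrt(1346)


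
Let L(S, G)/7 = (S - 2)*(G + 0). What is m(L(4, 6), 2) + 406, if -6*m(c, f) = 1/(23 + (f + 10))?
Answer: 85259/210 ≈ 406.00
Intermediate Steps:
L(S, G) = 7*G*(-2 + S) (L(S, G) = 7*((S - 2)*(G + 0)) = 7*((-2 + S)*G) = 7*(G*(-2 + S)) = 7*G*(-2 + S))
m(c, f) = -1/(6*(33 + f)) (m(c, f) = -1/(6*(23 + (f + 10))) = -1/(6*(23 + (10 + f))) = -1/(6*(33 + f)))
m(L(4, 6), 2) + 406 = -1/(198 + 6*2) + 406 = -1/(198 + 12) + 406 = -1/210 + 406 = 85259/210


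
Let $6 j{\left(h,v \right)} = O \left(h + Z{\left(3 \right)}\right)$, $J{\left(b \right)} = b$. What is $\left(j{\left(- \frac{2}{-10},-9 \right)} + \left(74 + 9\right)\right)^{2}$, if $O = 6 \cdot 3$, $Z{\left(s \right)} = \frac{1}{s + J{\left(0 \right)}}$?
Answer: $\frac{178929}{25} \approx 7157.2$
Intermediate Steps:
$Z{\left(s \right)} = \frac{1}{s}$ ($Z{\left(s \right)} = \frac{1}{s + 0} = \frac{1}{s}$)
$O = 18$
$j{\left(h,v \right)} = 1 + 3 h$ ($j{\left(h,v \right)} = \frac{18 \left(h + \frac{1}{3}\right)}{6} = \frac{18 \left(\frac{1}{3} + h\right)}{6} = \frac{6 + 18 h}{6} = 1 + 3 h$)
$\left(j{\left(- \frac{2}{-10},-9 \right)} + \left(74 + 9\right)\right)^{2} = \left(\left(1 + 3 \left(- \frac{2}{-10}\right)\right) + \left(74 + 9\right)\right)^{2} = \left(\left(1 + 3 \left(\left(-2\right) \left(- \frac{1}{10}\right)\right)\right) + 83\right)^{2} = \left(\left(1 + 3 \cdot \frac{1}{5}\right) + 83\right)^{2} = \left(\left(1 + \frac{3}{5}\right) + 83\right)^{2} = \left(\frac{8}{5} + 83\right)^{2} = \left(\frac{423}{5}\right)^{2} = \frac{178929}{25}$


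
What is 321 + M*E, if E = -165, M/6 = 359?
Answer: -355089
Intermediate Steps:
M = 2154 (M = 6*359 = 2154)
321 + M*E = 321 + 2154*(-165) = 321 - 355410 = -355089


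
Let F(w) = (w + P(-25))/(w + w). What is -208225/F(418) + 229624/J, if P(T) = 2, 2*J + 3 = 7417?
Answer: -32260183031/77847 ≈ -4.1441e+5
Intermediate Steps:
J = 3707 (J = -3/2 + (1/2)*7417 = -3/2 + 7417/2 = 3707)
F(w) = (2 + w)/(2*w) (F(w) = (w + 2)/(w + w) = (2 + w)/((2*w)) = (2 + w)*(1/(2*w)) = (2 + w)/(2*w))
-208225/F(418) + 229624/J = -208225*836/(2 + 418) + 229624/3707 = -208225/((1/2)*(1/418)*420) + 229624*(1/3707) = -208225/105/209 + 229624/3707 = -208225*209/105 + 229624/3707 = -8703805/21 + 229624/3707 = -32260183031/77847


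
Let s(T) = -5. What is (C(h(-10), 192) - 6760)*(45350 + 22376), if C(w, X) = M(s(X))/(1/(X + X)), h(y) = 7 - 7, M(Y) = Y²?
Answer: 192341840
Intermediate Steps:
h(y) = 0
C(w, X) = 50*X (C(w, X) = (-5)²/(1/(X + X)) = 25/(1/(2*X)) = 25/((1/(2*X))) = 25*(2*X) = 50*X)
(C(h(-10), 192) - 6760)*(45350 + 22376) = (50*192 - 6760)*(45350 + 22376) = (9600 - 6760)*67726 = 2840*67726 = 192341840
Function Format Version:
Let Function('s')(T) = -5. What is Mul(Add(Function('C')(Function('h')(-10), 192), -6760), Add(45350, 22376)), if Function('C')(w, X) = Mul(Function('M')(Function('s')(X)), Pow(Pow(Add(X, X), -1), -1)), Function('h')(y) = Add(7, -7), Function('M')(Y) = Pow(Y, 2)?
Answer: 192341840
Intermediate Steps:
Function('h')(y) = 0
Function('C')(w, X) = Mul(50, X) (Function('C')(w, X) = Mul(Pow(-5, 2), Pow(Pow(Add(X, X), -1), -1)) = Mul(25, Pow(Pow(Mul(2, X), -1), -1)) = Mul(25, Pow(Mul(Rational(1, 2), Pow(X, -1)), -1)) = Mul(25, Mul(2, X)) = Mul(50, X))
Mul(Add(Function('C')(Function('h')(-10), 192), -6760), Add(45350, 22376)) = Mul(Add(Mul(50, 192), -6760), Add(45350, 22376)) = Mul(Add(9600, -6760), 67726) = Mul(2840, 67726) = 192341840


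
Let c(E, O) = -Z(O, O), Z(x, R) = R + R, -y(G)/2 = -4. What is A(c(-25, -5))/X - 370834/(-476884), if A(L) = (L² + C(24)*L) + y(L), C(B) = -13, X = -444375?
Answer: 82399925099/105957663750 ≈ 0.77767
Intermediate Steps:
y(G) = 8 (y(G) = -2*(-4) = 8)
Z(x, R) = 2*R
c(E, O) = -2*O
A(L) = 8 + L² - 13*L (A(L) = (L² - 13*L) + 8 = 8 + L² - 13*L)
A(c(-25, -5))/X - 370834/(-476884) = (8 + (-2*(-5))² - (-26)*(-5))/(-444375) - 370834/(-476884) = (8 + 10² - 13*10)*(-1/444375) - 370834*(-1/476884) = (8 + 100 - 130)*(-1/444375) + 185417/238442 = -22*(-1/444375) + 185417/238442 = 22/444375 + 185417/238442 = 82399925099/105957663750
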